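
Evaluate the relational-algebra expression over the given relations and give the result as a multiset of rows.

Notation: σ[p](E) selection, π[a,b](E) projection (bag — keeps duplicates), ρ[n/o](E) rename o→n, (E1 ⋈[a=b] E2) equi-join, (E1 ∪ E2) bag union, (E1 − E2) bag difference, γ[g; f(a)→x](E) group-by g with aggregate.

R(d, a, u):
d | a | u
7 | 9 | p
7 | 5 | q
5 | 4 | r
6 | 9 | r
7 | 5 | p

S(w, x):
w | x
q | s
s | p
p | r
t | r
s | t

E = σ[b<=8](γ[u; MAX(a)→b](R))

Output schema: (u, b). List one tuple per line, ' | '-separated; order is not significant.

Per-node cardinality:
  R → 5
  γ[u; MAX(a)→b](R) → 3
  σ[b<=8](γ[u; MAX(a)→b](R)) → 1

== RESULT ==
u | b
q | 5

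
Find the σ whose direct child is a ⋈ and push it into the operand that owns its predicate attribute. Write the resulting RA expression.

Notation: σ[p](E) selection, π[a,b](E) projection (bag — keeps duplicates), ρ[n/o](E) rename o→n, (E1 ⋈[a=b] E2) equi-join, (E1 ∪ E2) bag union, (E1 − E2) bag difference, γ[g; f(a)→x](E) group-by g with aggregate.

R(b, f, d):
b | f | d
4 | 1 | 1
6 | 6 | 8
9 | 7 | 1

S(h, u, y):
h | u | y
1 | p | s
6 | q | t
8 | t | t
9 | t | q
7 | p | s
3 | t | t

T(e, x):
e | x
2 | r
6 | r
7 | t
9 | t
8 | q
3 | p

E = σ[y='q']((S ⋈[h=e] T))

σ filters on y, owned by the left side.
E' = (σ[y='q'](S) ⋈[h=e] T)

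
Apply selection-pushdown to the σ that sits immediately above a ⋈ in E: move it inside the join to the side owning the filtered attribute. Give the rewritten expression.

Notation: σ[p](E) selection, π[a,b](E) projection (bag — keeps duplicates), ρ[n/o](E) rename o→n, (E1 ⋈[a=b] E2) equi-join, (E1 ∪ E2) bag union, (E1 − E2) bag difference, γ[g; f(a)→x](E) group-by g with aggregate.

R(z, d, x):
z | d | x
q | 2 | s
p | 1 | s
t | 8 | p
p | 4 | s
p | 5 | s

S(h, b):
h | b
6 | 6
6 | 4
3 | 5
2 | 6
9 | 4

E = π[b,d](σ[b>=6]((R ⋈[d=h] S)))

σ filters on b, owned by the right side.
E' = π[b,d]((R ⋈[d=h] σ[b>=6](S)))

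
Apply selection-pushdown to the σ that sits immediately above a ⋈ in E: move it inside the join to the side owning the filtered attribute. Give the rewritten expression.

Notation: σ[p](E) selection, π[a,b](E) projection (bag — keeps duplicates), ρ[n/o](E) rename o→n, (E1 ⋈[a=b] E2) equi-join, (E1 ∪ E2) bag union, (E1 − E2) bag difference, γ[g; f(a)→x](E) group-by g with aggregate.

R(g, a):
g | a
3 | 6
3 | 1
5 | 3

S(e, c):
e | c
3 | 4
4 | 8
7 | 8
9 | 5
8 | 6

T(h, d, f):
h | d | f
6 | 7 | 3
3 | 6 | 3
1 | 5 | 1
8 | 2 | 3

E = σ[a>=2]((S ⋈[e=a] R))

σ filters on a, owned by the right side.
E' = (S ⋈[e=a] σ[a>=2](R))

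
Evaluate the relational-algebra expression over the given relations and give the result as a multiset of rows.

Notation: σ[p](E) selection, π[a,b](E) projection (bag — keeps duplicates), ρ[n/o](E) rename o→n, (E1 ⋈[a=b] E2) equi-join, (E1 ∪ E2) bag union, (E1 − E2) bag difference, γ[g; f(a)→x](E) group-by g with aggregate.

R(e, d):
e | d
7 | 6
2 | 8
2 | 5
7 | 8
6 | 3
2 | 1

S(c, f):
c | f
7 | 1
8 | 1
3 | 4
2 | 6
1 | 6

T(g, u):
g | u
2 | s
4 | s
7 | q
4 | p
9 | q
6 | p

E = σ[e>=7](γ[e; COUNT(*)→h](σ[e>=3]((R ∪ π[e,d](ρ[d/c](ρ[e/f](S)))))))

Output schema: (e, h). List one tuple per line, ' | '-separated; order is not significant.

Row counts bottom-up:
  R → 6
  S → 5
  ρ[e/f](S) → 5
  ρ[d/c](ρ[e/f](S)) → 5
  π[e,d](ρ[d/c](ρ[e/f](S))) → 5
  (R ∪ π[e,d](ρ[d/c](ρ[e/f](S)))) → 11
  σ[e>=3]((R ∪ π[e,d](ρ[d/c](ρ[e/f](S))))) → 6
  γ[e; COUNT(*)→h](σ[e>=3]((R ∪ π[e,d](ρ[d/c](ρ[e/f](S)))))) → 3
  σ[e>=7](γ[e; COUNT(*)→h](σ[e>=3]((R ∪ π[e,d](ρ[d/c](ρ[e/f](S))))))) → 1

== RESULT ==
e | h
7 | 2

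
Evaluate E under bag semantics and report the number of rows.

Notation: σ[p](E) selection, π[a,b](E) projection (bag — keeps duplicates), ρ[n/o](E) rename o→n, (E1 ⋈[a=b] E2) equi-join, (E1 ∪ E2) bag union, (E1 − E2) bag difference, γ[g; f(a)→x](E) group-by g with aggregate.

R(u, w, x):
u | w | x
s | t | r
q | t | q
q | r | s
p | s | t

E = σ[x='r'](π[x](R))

Stepwise |·|:
  R → 4
  π[x](R) → 4
  σ[x='r'](π[x](R)) → 1

|E| = 1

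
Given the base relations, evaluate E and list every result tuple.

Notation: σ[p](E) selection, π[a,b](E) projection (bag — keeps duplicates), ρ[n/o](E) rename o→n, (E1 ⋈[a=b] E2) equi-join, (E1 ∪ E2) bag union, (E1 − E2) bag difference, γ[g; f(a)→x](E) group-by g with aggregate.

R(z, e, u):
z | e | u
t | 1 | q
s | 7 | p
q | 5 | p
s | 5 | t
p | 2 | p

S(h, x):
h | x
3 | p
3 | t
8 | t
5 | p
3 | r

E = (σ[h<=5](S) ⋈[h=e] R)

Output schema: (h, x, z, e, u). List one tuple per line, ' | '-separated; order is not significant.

Stepwise |·|:
  S → 5
  σ[h<=5](S) → 4
  R → 5
  (σ[h<=5](S) ⋈[h=e] R) → 2

== RESULT ==
h | x | z | e | u
5 | p | q | 5 | p
5 | p | s | 5 | t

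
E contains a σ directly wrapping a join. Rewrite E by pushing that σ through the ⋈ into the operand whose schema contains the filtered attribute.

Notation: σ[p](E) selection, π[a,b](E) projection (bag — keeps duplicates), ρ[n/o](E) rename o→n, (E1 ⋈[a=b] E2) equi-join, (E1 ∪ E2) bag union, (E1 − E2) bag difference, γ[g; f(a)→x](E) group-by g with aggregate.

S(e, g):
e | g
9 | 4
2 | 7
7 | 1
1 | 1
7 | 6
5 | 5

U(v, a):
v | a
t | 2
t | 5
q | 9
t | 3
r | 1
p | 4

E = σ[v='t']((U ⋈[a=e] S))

σ filters on v, owned by the left side.
E' = (σ[v='t'](U) ⋈[a=e] S)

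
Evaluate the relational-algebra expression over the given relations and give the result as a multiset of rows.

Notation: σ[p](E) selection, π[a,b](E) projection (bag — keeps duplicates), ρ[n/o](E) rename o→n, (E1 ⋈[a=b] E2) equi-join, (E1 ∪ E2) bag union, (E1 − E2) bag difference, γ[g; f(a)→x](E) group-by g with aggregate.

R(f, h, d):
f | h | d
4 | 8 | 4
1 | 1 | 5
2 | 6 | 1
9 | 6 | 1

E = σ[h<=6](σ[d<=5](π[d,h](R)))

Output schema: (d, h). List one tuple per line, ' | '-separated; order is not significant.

Stepwise |·|:
  R → 4
  π[d,h](R) → 4
  σ[d<=5](π[d,h](R)) → 4
  σ[h<=6](σ[d<=5](π[d,h](R))) → 3

== RESULT ==
d | h
1 | 6
1 | 6
5 | 1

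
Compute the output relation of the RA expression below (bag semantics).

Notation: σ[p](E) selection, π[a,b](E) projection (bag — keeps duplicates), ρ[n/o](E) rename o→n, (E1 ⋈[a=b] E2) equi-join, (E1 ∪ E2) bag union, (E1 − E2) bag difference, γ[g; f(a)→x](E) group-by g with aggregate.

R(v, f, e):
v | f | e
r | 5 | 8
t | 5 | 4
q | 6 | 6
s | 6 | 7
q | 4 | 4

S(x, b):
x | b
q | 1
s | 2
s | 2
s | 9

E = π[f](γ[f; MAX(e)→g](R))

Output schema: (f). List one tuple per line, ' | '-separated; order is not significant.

Stepwise |·|:
  R → 5
  γ[f; MAX(e)→g](R) → 3
  π[f](γ[f; MAX(e)→g](R)) → 3

== RESULT ==
f
4
5
6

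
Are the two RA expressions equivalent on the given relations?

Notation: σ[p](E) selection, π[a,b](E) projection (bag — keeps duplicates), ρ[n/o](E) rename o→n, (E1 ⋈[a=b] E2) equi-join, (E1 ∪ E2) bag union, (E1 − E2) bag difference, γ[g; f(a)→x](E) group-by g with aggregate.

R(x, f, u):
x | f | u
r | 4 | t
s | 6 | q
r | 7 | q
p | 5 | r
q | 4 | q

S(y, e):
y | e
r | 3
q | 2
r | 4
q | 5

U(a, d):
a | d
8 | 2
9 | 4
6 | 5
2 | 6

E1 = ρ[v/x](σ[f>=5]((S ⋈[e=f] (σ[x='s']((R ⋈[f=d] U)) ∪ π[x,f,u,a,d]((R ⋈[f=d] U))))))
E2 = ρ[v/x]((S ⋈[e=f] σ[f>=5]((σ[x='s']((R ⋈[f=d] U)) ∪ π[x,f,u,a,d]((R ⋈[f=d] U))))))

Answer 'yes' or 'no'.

E1 row counts bottom-up:
  S → 4
  R → 5
  U → 4
  (R ⋈[f=d] U) → 4
  σ[x='s']((R ⋈[f=d] U)) → 1
  R → 5
  U → 4
  (R ⋈[f=d] U) → 4
  π[x,f,u,a,d]((R ⋈[f=d] U)) → 4
  (σ[x='s']((R ⋈[f=d] U)) ∪ π[x,f,u,a,d]((R ⋈[f=d] U))) → 5
  (S ⋈[e=f] (σ[x='s']((R ⋈[f=d] U)) ∪ π[x,f,u,a,d]((R ⋈[f=d] U)))) → 3
  σ[f>=5]((S ⋈[e=f] (σ[x='s']((R ⋈[f=d] U)) ∪ π[x,f,u,a,d]((R ⋈[f=d] U))))) → 1
  ρ[v/x](σ[f>=5]((S ⋈[e=f] (σ[x='s']((R ⋈[f=d] U)) ∪ π[x,f,u,a,d]((R ⋈[f=d] U)))))) → 1
E2 row counts bottom-up:
  S → 4
  R → 5
  U → 4
  (R ⋈[f=d] U) → 4
  σ[x='s']((R ⋈[f=d] U)) → 1
  R → 5
  U → 4
  (R ⋈[f=d] U) → 4
  π[x,f,u,a,d]((R ⋈[f=d] U)) → 4
  (σ[x='s']((R ⋈[f=d] U)) ∪ π[x,f,u,a,d]((R ⋈[f=d] U))) → 5
  σ[f>=5]((σ[x='s']((R ⋈[f=d] U)) ∪ π[x,f,u,a,d]((R ⋈[f=d] U)))) → 3
  (S ⋈[e=f] σ[f>=5]((σ[x='s']((R ⋈[f=d] U)) ∪ π[x,f,u,a,d]((R ⋈[f=d] U))))) → 1
  ρ[v/x]((S ⋈[e=f] σ[f>=5]((σ[x='s']((R ⋈[f=d] U)) ∪ π[x,f,u,a,d]((R ⋈[f=d] U)))))) → 1

E1 and E2 produce the same multiset:
y | e | v | f | u | a | d
q | 5 | p | 5 | r | 6 | 5

yes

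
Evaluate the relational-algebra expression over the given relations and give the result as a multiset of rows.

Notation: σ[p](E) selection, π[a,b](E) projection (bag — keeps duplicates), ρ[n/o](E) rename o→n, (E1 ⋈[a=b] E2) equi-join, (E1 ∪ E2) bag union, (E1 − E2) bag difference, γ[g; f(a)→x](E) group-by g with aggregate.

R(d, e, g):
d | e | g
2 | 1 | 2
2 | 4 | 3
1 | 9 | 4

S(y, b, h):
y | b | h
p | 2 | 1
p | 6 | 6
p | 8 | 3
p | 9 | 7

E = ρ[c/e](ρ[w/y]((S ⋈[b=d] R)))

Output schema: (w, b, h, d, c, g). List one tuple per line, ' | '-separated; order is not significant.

Subexpression sizes:
  S → 4
  R → 3
  (S ⋈[b=d] R) → 2
  ρ[w/y]((S ⋈[b=d] R)) → 2
  ρ[c/e](ρ[w/y]((S ⋈[b=d] R))) → 2

== RESULT ==
w | b | h | d | c | g
p | 2 | 1 | 2 | 1 | 2
p | 2 | 1 | 2 | 4 | 3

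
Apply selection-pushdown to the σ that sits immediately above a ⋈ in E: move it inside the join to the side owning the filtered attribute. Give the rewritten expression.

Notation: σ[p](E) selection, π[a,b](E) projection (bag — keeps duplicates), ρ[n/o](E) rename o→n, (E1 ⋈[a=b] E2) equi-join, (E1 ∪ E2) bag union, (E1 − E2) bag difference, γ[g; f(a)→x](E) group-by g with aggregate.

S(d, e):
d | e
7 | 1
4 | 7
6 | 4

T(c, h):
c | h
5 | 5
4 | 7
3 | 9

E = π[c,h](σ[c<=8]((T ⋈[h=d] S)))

σ filters on c, owned by the left side.
E' = π[c,h]((σ[c<=8](T) ⋈[h=d] S))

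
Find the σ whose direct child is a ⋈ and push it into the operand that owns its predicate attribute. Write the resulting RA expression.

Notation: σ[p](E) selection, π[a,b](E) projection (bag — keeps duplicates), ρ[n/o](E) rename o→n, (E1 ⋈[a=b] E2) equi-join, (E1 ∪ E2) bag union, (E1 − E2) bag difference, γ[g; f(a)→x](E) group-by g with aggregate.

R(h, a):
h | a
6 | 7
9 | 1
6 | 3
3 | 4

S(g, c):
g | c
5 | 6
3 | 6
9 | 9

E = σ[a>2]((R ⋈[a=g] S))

σ filters on a, owned by the left side.
E' = (σ[a>2](R) ⋈[a=g] S)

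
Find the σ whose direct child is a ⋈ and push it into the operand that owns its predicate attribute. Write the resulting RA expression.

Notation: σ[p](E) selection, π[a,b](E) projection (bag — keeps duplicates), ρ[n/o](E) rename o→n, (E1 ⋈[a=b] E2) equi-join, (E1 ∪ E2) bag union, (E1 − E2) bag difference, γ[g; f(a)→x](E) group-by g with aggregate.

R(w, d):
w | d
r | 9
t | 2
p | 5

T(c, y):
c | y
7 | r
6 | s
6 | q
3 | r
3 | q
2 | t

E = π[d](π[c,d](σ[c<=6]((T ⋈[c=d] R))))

σ filters on c, owned by the left side.
E' = π[d](π[c,d]((σ[c<=6](T) ⋈[c=d] R)))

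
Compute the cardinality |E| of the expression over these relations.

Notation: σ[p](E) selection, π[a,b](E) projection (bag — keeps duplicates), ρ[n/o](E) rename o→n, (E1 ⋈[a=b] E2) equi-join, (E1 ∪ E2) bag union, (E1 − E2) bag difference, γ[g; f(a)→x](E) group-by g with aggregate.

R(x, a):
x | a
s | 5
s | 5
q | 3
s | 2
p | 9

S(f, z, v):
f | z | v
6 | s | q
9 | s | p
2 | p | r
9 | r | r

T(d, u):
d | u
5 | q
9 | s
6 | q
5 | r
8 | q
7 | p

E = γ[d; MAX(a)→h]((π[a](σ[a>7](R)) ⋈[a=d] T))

Row counts bottom-up:
  R → 5
  σ[a>7](R) → 1
  π[a](σ[a>7](R)) → 1
  T → 6
  (π[a](σ[a>7](R)) ⋈[a=d] T) → 1
  γ[d; MAX(a)→h]((π[a](σ[a>7](R)) ⋈[a=d] T)) → 1

|E| = 1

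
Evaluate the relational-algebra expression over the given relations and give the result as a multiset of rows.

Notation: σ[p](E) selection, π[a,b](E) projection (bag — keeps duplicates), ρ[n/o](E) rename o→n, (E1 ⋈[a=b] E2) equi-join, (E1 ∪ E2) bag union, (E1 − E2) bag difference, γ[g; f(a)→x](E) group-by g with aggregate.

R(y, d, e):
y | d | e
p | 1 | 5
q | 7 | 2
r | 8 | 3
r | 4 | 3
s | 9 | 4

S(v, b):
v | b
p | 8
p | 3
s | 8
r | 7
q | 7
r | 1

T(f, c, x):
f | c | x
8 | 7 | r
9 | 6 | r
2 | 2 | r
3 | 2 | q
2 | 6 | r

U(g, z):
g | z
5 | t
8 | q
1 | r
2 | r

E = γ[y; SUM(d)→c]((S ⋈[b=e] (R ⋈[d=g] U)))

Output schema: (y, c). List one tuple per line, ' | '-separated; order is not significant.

Per-node cardinality:
  S → 6
  R → 5
  U → 4
  (R ⋈[d=g] U) → 2
  (S ⋈[b=e] (R ⋈[d=g] U)) → 1
  γ[y; SUM(d)→c]((S ⋈[b=e] (R ⋈[d=g] U))) → 1

== RESULT ==
y | c
r | 8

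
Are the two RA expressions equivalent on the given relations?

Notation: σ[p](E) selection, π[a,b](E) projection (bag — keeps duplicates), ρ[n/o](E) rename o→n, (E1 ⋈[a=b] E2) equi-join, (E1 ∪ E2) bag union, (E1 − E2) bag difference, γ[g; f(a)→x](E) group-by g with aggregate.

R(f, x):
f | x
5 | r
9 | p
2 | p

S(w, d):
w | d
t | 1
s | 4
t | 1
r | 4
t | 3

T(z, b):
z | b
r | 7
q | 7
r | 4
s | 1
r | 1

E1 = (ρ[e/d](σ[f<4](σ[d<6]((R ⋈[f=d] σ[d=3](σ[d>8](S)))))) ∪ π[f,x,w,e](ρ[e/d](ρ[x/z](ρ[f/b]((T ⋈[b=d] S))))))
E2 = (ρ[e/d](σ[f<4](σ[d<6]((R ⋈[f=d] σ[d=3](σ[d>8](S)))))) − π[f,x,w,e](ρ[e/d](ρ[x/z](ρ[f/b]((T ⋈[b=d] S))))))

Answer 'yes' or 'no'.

E1 per-node cardinality:
  R → 3
  S → 5
  σ[d>8](S) → 0
  σ[d=3](σ[d>8](S)) → 0
  (R ⋈[f=d] σ[d=3](σ[d>8](S))) → 0
  σ[d<6]((R ⋈[f=d] σ[d=3](σ[d>8](S)))) → 0
  σ[f<4](σ[d<6]((R ⋈[f=d] σ[d=3](σ[d>8](S))))) → 0
  ρ[e/d](σ[f<4](σ[d<6]((R ⋈[f=d] σ[d=3](σ[d>8](S)))))) → 0
  T → 5
  S → 5
  (T ⋈[b=d] S) → 6
  ρ[f/b]((T ⋈[b=d] S)) → 6
  ρ[x/z](ρ[f/b]((T ⋈[b=d] S))) → 6
  ρ[e/d](ρ[x/z](ρ[f/b]((T ⋈[b=d] S)))) → 6
  π[f,x,w,e](ρ[e/d](ρ[x/z](ρ[f/b]((T ⋈[b=d] S))))) → 6
  (ρ[e/d](σ[f<4](σ[d<6]((R ⋈[f=d] σ[d=3](σ[d>8](S)))))) ∪ π[f,x,w,e](ρ[e/d](ρ[x/z](ρ[f/b]((T ⋈[b=d] S)))))) → 6
E2 per-node cardinality:
  R → 3
  S → 5
  σ[d>8](S) → 0
  σ[d=3](σ[d>8](S)) → 0
  (R ⋈[f=d] σ[d=3](σ[d>8](S))) → 0
  σ[d<6]((R ⋈[f=d] σ[d=3](σ[d>8](S)))) → 0
  σ[f<4](σ[d<6]((R ⋈[f=d] σ[d=3](σ[d>8](S))))) → 0
  ρ[e/d](σ[f<4](σ[d<6]((R ⋈[f=d] σ[d=3](σ[d>8](S)))))) → 0
  T → 5
  S → 5
  (T ⋈[b=d] S) → 6
  ρ[f/b]((T ⋈[b=d] S)) → 6
  ρ[x/z](ρ[f/b]((T ⋈[b=d] S))) → 6
  ρ[e/d](ρ[x/z](ρ[f/b]((T ⋈[b=d] S)))) → 6
  π[f,x,w,e](ρ[e/d](ρ[x/z](ρ[f/b]((T ⋈[b=d] S))))) → 6
  (ρ[e/d](σ[f<4](σ[d<6]((R ⋈[f=d] σ[d=3](σ[d>8](S)))))) − π[f,x,w,e](ρ[e/d](ρ[x/z](ρ[f/b]((T ⋈[b=d] S)))))) → 0

E1 result:
f | x | w | e
1 | r | t | 1
1 | r | t | 1
1 | s | t | 1
1 | s | t | 1
4 | r | r | 4
4 | r | s | 4
E2 result:
f | x | w | e
(0 rows)
Witness: (1, 'r', 't', 1) appears 2× in E1 but 0× in E2.

no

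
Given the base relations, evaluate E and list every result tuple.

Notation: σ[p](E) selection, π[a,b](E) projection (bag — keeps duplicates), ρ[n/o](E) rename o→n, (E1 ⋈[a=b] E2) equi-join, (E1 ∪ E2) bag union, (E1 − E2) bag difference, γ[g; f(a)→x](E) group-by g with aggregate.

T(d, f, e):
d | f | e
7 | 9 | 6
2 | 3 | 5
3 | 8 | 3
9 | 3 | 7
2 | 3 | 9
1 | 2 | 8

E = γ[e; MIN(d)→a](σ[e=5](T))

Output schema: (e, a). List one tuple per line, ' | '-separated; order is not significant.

Per-node cardinality:
  T → 6
  σ[e=5](T) → 1
  γ[e; MIN(d)→a](σ[e=5](T)) → 1

== RESULT ==
e | a
5 | 2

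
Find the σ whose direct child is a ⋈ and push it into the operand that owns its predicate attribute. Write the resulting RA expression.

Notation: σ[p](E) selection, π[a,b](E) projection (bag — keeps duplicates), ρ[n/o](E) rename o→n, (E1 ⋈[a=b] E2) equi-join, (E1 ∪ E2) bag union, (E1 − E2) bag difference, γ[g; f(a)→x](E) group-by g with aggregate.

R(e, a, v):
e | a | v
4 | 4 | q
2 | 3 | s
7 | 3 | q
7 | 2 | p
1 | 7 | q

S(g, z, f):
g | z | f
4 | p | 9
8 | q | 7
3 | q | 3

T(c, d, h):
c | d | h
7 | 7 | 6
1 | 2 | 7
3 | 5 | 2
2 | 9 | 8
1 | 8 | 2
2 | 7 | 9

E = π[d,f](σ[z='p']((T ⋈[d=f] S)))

σ filters on z, owned by the right side.
E' = π[d,f]((T ⋈[d=f] σ[z='p'](S)))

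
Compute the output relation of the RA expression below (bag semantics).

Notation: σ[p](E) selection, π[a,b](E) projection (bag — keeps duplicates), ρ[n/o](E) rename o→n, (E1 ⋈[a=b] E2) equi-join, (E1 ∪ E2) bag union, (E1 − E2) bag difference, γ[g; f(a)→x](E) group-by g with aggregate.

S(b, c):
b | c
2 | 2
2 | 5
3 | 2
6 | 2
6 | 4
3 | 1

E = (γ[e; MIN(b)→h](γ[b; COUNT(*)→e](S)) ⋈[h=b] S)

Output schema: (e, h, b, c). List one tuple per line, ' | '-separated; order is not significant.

Subexpression sizes:
  S → 6
  γ[b; COUNT(*)→e](S) → 3
  γ[e; MIN(b)→h](γ[b; COUNT(*)→e](S)) → 1
  S → 6
  (γ[e; MIN(b)→h](γ[b; COUNT(*)→e](S)) ⋈[h=b] S) → 2

== RESULT ==
e | h | b | c
2 | 2 | 2 | 2
2 | 2 | 2 | 5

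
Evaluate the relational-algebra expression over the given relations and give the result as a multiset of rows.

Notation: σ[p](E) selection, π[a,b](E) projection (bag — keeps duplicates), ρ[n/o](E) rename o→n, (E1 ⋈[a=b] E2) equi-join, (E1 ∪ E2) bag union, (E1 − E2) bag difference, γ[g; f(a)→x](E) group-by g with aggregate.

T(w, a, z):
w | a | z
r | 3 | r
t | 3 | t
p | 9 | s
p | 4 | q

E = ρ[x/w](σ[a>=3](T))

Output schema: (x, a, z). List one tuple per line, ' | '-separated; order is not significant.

Subexpression sizes:
  T → 4
  σ[a>=3](T) → 4
  ρ[x/w](σ[a>=3](T)) → 4

== RESULT ==
x | a | z
p | 4 | q
p | 9 | s
r | 3 | r
t | 3 | t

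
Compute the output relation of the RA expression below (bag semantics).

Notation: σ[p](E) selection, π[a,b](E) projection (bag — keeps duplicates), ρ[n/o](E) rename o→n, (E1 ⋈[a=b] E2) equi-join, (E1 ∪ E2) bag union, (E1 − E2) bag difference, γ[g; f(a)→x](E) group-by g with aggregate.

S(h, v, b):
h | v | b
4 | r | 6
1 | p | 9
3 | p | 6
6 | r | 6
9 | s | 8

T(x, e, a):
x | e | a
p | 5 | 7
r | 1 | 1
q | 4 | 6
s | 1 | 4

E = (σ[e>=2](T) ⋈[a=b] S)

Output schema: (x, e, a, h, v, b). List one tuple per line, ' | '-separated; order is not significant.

Row counts bottom-up:
  T → 4
  σ[e>=2](T) → 2
  S → 5
  (σ[e>=2](T) ⋈[a=b] S) → 3

== RESULT ==
x | e | a | h | v | b
q | 4 | 6 | 3 | p | 6
q | 4 | 6 | 4 | r | 6
q | 4 | 6 | 6 | r | 6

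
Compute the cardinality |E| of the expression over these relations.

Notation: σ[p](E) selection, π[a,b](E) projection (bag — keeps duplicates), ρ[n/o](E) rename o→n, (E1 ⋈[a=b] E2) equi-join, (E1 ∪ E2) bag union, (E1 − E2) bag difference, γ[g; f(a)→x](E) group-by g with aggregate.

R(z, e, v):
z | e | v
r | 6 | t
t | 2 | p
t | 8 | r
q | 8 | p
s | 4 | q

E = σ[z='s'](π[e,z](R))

Per-node cardinality:
  R → 5
  π[e,z](R) → 5
  σ[z='s'](π[e,z](R)) → 1

|E| = 1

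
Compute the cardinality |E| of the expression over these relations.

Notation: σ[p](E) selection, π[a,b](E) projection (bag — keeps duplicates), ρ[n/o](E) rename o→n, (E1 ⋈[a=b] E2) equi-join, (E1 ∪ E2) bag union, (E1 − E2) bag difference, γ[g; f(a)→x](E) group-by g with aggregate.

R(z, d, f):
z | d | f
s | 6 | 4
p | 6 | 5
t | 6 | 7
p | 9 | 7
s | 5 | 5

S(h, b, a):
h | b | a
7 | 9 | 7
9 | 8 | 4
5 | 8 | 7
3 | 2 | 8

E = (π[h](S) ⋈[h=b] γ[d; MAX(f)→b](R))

Stepwise |·|:
  S → 4
  π[h](S) → 4
  R → 5
  γ[d; MAX(f)→b](R) → 3
  (π[h](S) ⋈[h=b] γ[d; MAX(f)→b](R)) → 3

|E| = 3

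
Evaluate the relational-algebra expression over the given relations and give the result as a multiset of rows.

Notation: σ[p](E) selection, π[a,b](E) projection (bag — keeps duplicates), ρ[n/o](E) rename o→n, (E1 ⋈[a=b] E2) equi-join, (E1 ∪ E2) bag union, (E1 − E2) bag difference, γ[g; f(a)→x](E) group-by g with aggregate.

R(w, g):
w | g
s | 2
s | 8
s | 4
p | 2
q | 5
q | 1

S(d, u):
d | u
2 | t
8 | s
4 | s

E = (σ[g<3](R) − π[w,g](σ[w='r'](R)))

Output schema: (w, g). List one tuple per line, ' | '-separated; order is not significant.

Subexpression sizes:
  R → 6
  σ[g<3](R) → 3
  R → 6
  σ[w='r'](R) → 0
  π[w,g](σ[w='r'](R)) → 0
  (σ[g<3](R) − π[w,g](σ[w='r'](R))) → 3

== RESULT ==
w | g
p | 2
q | 1
s | 2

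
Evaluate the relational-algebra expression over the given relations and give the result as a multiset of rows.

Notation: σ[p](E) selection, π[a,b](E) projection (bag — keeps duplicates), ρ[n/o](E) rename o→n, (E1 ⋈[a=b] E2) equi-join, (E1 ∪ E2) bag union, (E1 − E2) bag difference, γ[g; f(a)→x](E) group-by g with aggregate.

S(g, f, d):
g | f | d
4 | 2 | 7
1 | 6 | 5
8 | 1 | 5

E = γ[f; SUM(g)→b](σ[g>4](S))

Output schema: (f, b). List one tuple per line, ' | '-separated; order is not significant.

Per-node cardinality:
  S → 3
  σ[g>4](S) → 1
  γ[f; SUM(g)→b](σ[g>4](S)) → 1

== RESULT ==
f | b
1 | 8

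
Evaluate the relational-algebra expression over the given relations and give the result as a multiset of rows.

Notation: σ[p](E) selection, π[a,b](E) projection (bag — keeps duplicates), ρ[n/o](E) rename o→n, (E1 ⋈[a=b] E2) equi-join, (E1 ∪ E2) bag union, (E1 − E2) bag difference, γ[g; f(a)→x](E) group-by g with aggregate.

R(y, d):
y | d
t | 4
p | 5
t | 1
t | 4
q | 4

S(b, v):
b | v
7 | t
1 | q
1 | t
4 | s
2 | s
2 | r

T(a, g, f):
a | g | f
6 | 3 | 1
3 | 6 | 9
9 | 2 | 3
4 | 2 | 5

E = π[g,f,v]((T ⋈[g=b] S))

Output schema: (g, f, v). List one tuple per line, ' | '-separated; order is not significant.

Per-node cardinality:
  T → 4
  S → 6
  (T ⋈[g=b] S) → 4
  π[g,f,v]((T ⋈[g=b] S)) → 4

== RESULT ==
g | f | v
2 | 3 | r
2 | 3 | s
2 | 5 | r
2 | 5 | s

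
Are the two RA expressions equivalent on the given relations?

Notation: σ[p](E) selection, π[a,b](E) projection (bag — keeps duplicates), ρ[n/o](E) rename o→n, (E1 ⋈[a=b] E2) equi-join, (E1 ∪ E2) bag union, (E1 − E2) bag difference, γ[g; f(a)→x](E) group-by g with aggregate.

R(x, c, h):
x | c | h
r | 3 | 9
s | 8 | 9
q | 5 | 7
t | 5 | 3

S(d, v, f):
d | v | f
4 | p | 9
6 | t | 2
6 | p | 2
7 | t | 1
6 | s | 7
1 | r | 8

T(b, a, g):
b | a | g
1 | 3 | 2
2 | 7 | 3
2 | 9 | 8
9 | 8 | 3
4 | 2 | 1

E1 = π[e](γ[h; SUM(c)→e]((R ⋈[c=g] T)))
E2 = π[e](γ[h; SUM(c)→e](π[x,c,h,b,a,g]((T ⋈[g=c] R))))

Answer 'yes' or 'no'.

E1 row counts bottom-up:
  R → 4
  T → 5
  (R ⋈[c=g] T) → 3
  γ[h; SUM(c)→e]((R ⋈[c=g] T)) → 1
  π[e](γ[h; SUM(c)→e]((R ⋈[c=g] T))) → 1
E2 row counts bottom-up:
  T → 5
  R → 4
  (T ⋈[g=c] R) → 3
  π[x,c,h,b,a,g]((T ⋈[g=c] R)) → 3
  γ[h; SUM(c)→e](π[x,c,h,b,a,g]((T ⋈[g=c] R))) → 1
  π[e](γ[h; SUM(c)→e](π[x,c,h,b,a,g]((T ⋈[g=c] R)))) → 1

E1 and E2 produce the same multiset:
e
14

yes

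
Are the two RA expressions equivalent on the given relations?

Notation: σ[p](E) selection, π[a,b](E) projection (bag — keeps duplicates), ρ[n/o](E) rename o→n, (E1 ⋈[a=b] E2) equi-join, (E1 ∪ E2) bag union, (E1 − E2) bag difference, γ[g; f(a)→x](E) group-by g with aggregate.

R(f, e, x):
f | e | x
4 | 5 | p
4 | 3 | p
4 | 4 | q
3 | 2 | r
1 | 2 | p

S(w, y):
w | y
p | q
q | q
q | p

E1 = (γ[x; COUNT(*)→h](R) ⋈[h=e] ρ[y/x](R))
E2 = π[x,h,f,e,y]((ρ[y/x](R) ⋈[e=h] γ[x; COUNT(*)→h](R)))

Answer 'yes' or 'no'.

E1 subexpression sizes:
  R → 5
  γ[x; COUNT(*)→h](R) → 3
  R → 5
  ρ[y/x](R) → 5
  (γ[x; COUNT(*)→h](R) ⋈[h=e] ρ[y/x](R)) → 1
E2 subexpression sizes:
  R → 5
  ρ[y/x](R) → 5
  R → 5
  γ[x; COUNT(*)→h](R) → 3
  (ρ[y/x](R) ⋈[e=h] γ[x; COUNT(*)→h](R)) → 1
  π[x,h,f,e,y]((ρ[y/x](R) ⋈[e=h] γ[x; COUNT(*)→h](R))) → 1

E1 and E2 produce the same multiset:
x | h | f | e | y
p | 3 | 4 | 3 | p

yes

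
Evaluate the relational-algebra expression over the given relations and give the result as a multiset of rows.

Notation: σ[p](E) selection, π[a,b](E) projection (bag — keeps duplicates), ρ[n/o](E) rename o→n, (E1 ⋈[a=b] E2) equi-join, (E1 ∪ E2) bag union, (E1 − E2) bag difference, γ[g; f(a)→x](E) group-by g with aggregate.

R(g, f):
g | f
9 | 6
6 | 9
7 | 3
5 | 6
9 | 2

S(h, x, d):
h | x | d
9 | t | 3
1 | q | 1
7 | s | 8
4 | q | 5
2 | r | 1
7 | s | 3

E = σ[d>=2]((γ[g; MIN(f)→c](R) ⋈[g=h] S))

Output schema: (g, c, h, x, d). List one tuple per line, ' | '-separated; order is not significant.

Per-node cardinality:
  R → 5
  γ[g; MIN(f)→c](R) → 4
  S → 6
  (γ[g; MIN(f)→c](R) ⋈[g=h] S) → 3
  σ[d>=2]((γ[g; MIN(f)→c](R) ⋈[g=h] S)) → 3

== RESULT ==
g | c | h | x | d
7 | 3 | 7 | s | 3
7 | 3 | 7 | s | 8
9 | 2 | 9 | t | 3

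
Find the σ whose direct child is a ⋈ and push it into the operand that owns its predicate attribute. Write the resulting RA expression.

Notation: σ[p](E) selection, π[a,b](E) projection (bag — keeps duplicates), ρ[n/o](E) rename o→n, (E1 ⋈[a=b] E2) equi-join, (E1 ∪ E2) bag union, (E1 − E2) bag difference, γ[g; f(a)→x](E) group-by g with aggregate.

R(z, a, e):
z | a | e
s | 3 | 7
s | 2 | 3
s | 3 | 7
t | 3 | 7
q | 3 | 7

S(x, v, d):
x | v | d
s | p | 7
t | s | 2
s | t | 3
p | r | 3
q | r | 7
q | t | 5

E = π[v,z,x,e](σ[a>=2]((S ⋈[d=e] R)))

σ filters on a, owned by the right side.
E' = π[v,z,x,e]((S ⋈[d=e] σ[a>=2](R)))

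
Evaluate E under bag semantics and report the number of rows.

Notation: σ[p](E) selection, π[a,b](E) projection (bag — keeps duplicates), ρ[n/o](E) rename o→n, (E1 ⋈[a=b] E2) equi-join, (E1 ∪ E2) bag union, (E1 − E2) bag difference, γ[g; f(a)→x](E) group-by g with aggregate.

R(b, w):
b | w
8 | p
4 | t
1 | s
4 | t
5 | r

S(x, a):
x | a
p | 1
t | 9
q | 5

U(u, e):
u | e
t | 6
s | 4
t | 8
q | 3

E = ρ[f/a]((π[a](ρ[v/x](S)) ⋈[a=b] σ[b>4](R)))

Subexpression sizes:
  S → 3
  ρ[v/x](S) → 3
  π[a](ρ[v/x](S)) → 3
  R → 5
  σ[b>4](R) → 2
  (π[a](ρ[v/x](S)) ⋈[a=b] σ[b>4](R)) → 1
  ρ[f/a]((π[a](ρ[v/x](S)) ⋈[a=b] σ[b>4](R))) → 1

|E| = 1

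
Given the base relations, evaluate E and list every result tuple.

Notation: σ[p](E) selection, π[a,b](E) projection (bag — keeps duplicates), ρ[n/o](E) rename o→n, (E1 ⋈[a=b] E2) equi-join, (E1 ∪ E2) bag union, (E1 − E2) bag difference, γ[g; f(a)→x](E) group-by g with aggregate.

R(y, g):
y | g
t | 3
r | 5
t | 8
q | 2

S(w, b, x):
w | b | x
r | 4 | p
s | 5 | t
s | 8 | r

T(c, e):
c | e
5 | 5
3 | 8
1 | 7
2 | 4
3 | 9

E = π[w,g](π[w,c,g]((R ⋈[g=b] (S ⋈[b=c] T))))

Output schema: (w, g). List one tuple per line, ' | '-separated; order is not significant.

Row counts bottom-up:
  R → 4
  S → 3
  T → 5
  (S ⋈[b=c] T) → 1
  (R ⋈[g=b] (S ⋈[b=c] T)) → 1
  π[w,c,g]((R ⋈[g=b] (S ⋈[b=c] T))) → 1
  π[w,g](π[w,c,g]((R ⋈[g=b] (S ⋈[b=c] T)))) → 1

== RESULT ==
w | g
s | 5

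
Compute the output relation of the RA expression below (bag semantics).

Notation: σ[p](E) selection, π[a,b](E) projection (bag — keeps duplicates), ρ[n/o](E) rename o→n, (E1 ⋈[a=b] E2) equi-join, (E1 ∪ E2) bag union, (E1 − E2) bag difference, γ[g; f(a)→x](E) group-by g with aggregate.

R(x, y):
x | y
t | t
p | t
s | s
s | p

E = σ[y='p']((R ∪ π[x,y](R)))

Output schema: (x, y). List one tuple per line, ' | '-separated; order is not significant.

Row counts bottom-up:
  R → 4
  R → 4
  π[x,y](R) → 4
  (R ∪ π[x,y](R)) → 8
  σ[y='p']((R ∪ π[x,y](R))) → 2

== RESULT ==
x | y
s | p
s | p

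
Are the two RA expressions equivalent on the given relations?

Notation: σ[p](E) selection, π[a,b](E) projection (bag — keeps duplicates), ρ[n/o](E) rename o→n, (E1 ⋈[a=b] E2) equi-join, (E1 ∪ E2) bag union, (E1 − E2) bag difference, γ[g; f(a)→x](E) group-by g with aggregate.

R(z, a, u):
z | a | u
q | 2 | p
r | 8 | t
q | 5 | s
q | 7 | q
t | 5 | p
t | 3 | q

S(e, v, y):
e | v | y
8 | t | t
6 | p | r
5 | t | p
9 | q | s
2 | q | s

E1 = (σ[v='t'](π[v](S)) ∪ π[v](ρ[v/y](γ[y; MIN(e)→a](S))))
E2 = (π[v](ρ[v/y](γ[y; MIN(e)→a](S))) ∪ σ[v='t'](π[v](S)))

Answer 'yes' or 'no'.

E1 per-node cardinality:
  S → 5
  π[v](S) → 5
  σ[v='t'](π[v](S)) → 2
  S → 5
  γ[y; MIN(e)→a](S) → 4
  ρ[v/y](γ[y; MIN(e)→a](S)) → 4
  π[v](ρ[v/y](γ[y; MIN(e)→a](S))) → 4
  (σ[v='t'](π[v](S)) ∪ π[v](ρ[v/y](γ[y; MIN(e)→a](S)))) → 6
E2 per-node cardinality:
  S → 5
  γ[y; MIN(e)→a](S) → 4
  ρ[v/y](γ[y; MIN(e)→a](S)) → 4
  π[v](ρ[v/y](γ[y; MIN(e)→a](S))) → 4
  S → 5
  π[v](S) → 5
  σ[v='t'](π[v](S)) → 2
  (π[v](ρ[v/y](γ[y; MIN(e)→a](S))) ∪ σ[v='t'](π[v](S))) → 6

E1 and E2 produce the same multiset:
v
p
r
s
t
t
t

yes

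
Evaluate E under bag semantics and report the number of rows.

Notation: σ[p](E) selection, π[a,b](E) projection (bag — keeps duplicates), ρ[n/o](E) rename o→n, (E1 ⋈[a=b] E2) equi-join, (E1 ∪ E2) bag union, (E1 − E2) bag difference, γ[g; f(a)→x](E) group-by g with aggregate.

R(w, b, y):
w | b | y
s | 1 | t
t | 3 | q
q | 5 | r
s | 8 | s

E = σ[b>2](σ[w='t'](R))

Subexpression sizes:
  R → 4
  σ[w='t'](R) → 1
  σ[b>2](σ[w='t'](R)) → 1

|E| = 1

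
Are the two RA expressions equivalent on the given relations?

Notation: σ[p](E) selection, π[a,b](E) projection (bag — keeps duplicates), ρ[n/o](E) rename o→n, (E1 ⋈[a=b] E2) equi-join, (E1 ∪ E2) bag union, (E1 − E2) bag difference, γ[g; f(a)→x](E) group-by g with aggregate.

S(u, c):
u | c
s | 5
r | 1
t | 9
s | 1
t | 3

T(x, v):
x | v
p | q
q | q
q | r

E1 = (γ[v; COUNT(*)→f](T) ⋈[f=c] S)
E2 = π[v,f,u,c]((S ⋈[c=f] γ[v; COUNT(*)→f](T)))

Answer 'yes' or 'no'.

E1 per-node cardinality:
  T → 3
  γ[v; COUNT(*)→f](T) → 2
  S → 5
  (γ[v; COUNT(*)→f](T) ⋈[f=c] S) → 2
E2 per-node cardinality:
  S → 5
  T → 3
  γ[v; COUNT(*)→f](T) → 2
  (S ⋈[c=f] γ[v; COUNT(*)→f](T)) → 2
  π[v,f,u,c]((S ⋈[c=f] γ[v; COUNT(*)→f](T))) → 2

E1 and E2 produce the same multiset:
v | f | u | c
r | 1 | r | 1
r | 1 | s | 1

yes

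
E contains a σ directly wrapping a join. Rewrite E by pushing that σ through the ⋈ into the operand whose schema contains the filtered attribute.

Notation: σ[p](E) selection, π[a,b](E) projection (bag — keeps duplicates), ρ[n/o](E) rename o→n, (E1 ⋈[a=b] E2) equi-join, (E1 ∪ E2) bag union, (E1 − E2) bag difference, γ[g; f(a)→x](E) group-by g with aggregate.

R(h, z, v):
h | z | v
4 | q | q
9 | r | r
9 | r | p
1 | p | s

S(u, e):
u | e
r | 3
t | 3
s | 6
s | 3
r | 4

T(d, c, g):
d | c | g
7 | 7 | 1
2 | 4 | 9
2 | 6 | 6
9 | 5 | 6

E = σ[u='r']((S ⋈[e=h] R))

σ filters on u, owned by the left side.
E' = (σ[u='r'](S) ⋈[e=h] R)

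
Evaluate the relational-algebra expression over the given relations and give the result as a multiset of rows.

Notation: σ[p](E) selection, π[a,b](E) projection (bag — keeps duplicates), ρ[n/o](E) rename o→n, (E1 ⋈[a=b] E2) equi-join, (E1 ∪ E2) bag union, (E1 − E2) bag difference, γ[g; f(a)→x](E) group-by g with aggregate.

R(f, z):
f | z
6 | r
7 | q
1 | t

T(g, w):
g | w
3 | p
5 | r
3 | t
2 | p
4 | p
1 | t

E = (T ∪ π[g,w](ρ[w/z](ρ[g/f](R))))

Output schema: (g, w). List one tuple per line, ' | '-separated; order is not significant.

Stepwise |·|:
  T → 6
  R → 3
  ρ[g/f](R) → 3
  ρ[w/z](ρ[g/f](R)) → 3
  π[g,w](ρ[w/z](ρ[g/f](R))) → 3
  (T ∪ π[g,w](ρ[w/z](ρ[g/f](R)))) → 9

== RESULT ==
g | w
1 | t
1 | t
2 | p
3 | p
3 | t
4 | p
5 | r
6 | r
7 | q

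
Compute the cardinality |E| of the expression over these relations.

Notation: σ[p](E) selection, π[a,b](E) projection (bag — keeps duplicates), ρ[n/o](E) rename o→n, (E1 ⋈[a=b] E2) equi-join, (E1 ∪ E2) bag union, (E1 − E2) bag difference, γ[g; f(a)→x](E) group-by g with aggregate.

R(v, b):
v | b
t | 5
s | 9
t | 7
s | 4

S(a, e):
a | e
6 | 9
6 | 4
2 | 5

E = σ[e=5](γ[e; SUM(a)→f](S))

Subexpression sizes:
  S → 3
  γ[e; SUM(a)→f](S) → 3
  σ[e=5](γ[e; SUM(a)→f](S)) → 1

|E| = 1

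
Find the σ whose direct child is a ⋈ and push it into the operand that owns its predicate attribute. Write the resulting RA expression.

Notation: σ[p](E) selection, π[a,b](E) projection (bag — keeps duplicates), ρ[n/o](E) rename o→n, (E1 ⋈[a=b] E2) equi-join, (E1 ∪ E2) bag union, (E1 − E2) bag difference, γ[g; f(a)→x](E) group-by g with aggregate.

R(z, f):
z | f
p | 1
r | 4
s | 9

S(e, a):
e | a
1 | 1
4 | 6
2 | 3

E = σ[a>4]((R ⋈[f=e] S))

σ filters on a, owned by the right side.
E' = (R ⋈[f=e] σ[a>4](S))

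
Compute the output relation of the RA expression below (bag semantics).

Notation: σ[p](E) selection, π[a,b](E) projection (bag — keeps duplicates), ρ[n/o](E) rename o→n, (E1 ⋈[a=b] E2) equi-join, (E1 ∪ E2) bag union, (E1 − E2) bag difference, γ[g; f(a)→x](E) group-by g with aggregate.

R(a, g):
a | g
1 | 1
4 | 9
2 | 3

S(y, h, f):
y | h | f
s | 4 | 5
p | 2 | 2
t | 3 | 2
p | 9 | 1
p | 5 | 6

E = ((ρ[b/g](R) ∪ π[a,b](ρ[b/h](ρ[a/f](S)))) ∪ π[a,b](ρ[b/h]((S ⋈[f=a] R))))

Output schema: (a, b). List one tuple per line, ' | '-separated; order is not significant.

Subexpression sizes:
  R → 3
  ρ[b/g](R) → 3
  S → 5
  ρ[a/f](S) → 5
  ρ[b/h](ρ[a/f](S)) → 5
  π[a,b](ρ[b/h](ρ[a/f](S))) → 5
  (ρ[b/g](R) ∪ π[a,b](ρ[b/h](ρ[a/f](S)))) → 8
  S → 5
  R → 3
  (S ⋈[f=a] R) → 3
  ρ[b/h]((S ⋈[f=a] R)) → 3
  π[a,b](ρ[b/h]((S ⋈[f=a] R))) → 3
  ((ρ[b/g](R) ∪ π[a,b](ρ[b/h](ρ[a/f](S)))) ∪ π[a,b](ρ[b/h]((S ⋈[f=a] R)))) → 11

== RESULT ==
a | b
1 | 1
1 | 9
1 | 9
2 | 2
2 | 2
2 | 3
2 | 3
2 | 3
4 | 9
5 | 4
6 | 5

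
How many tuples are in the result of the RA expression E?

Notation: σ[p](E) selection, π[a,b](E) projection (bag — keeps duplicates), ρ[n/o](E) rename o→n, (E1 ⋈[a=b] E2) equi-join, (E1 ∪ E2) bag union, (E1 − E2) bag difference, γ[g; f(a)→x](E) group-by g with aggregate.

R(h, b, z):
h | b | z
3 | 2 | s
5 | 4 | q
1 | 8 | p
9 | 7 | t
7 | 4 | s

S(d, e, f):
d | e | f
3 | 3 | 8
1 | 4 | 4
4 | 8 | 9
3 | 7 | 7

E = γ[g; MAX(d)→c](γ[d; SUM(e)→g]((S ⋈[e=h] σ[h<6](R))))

Row counts bottom-up:
  S → 4
  R → 5
  σ[h<6](R) → 3
  (S ⋈[e=h] σ[h<6](R)) → 1
  γ[d; SUM(e)→g]((S ⋈[e=h] σ[h<6](R))) → 1
  γ[g; MAX(d)→c](γ[d; SUM(e)→g]((S ⋈[e=h] σ[h<6](R)))) → 1

|E| = 1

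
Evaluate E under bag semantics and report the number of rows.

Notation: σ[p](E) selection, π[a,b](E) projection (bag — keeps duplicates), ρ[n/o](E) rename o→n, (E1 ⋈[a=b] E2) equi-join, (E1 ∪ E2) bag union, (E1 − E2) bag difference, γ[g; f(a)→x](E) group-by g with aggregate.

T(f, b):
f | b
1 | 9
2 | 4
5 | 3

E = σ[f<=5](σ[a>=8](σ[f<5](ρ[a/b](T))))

Subexpression sizes:
  T → 3
  ρ[a/b](T) → 3
  σ[f<5](ρ[a/b](T)) → 2
  σ[a>=8](σ[f<5](ρ[a/b](T))) → 1
  σ[f<=5](σ[a>=8](σ[f<5](ρ[a/b](T)))) → 1

|E| = 1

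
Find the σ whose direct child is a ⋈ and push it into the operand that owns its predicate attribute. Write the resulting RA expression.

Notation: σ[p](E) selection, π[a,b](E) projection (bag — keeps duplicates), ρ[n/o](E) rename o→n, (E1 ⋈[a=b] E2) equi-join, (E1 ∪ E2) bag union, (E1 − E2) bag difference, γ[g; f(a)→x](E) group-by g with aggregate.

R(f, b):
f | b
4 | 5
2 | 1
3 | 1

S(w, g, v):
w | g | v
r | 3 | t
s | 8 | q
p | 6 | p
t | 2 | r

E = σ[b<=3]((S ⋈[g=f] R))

σ filters on b, owned by the right side.
E' = (S ⋈[g=f] σ[b<=3](R))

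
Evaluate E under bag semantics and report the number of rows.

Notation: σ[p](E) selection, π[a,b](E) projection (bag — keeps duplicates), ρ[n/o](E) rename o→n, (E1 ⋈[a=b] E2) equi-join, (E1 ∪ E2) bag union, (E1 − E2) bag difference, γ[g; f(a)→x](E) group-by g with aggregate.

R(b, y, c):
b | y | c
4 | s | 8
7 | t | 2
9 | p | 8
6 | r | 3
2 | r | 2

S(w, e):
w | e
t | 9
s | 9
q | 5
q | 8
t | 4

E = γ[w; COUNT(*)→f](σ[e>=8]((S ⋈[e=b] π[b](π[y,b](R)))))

Row counts bottom-up:
  S → 5
  R → 5
  π[y,b](R) → 5
  π[b](π[y,b](R)) → 5
  (S ⋈[e=b] π[b](π[y,b](R))) → 3
  σ[e>=8]((S ⋈[e=b] π[b](π[y,b](R)))) → 2
  γ[w; COUNT(*)→f](σ[e>=8]((S ⋈[e=b] π[b](π[y,b](R))))) → 2

|E| = 2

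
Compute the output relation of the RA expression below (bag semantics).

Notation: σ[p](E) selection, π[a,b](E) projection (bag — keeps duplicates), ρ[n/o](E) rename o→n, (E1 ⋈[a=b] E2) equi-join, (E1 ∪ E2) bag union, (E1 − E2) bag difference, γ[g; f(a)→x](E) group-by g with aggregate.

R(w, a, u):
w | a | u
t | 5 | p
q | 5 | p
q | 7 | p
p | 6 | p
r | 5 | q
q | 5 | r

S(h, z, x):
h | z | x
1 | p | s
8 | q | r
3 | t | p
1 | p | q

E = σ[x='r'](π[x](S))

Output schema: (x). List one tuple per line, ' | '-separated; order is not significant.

Subexpression sizes:
  S → 4
  π[x](S) → 4
  σ[x='r'](π[x](S)) → 1

== RESULT ==
x
r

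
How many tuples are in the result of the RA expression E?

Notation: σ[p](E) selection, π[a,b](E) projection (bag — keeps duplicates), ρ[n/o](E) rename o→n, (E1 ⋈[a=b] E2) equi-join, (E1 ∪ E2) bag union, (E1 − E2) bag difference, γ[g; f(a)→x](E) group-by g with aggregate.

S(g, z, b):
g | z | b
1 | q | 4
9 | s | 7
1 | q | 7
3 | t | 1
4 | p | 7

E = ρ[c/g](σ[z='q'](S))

Per-node cardinality:
  S → 5
  σ[z='q'](S) → 2
  ρ[c/g](σ[z='q'](S)) → 2

|E| = 2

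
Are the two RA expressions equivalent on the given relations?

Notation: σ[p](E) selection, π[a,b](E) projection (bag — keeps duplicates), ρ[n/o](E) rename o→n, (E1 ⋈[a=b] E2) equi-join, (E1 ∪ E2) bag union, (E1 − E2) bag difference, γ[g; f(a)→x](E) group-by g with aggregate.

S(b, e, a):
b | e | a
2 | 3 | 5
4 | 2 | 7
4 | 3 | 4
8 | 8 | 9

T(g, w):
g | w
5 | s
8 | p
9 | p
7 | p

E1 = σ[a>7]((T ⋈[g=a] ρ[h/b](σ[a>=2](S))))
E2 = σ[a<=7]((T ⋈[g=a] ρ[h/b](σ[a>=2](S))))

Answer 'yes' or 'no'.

E1 row counts bottom-up:
  T → 4
  S → 4
  σ[a>=2](S) → 4
  ρ[h/b](σ[a>=2](S)) → 4
  (T ⋈[g=a] ρ[h/b](σ[a>=2](S))) → 3
  σ[a>7]((T ⋈[g=a] ρ[h/b](σ[a>=2](S)))) → 1
E2 row counts bottom-up:
  T → 4
  S → 4
  σ[a>=2](S) → 4
  ρ[h/b](σ[a>=2](S)) → 4
  (T ⋈[g=a] ρ[h/b](σ[a>=2](S))) → 3
  σ[a<=7]((T ⋈[g=a] ρ[h/b](σ[a>=2](S)))) → 2

E1 result:
g | w | h | e | a
9 | p | 8 | 8 | 9
E2 result:
g | w | h | e | a
5 | s | 2 | 3 | 5
7 | p | 4 | 2 | 7
Witness: (5, 's', 2, 3, 5) appears 0× in E1 but 1× in E2.

no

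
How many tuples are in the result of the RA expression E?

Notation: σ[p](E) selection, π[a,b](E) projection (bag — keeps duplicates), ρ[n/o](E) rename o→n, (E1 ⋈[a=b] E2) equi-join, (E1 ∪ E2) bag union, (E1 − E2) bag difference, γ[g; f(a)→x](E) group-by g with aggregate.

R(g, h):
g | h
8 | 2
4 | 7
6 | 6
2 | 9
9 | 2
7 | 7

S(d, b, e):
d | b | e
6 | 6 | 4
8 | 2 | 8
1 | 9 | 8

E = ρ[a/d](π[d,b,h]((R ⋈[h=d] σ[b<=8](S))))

Stepwise |·|:
  R → 6
  S → 3
  σ[b<=8](S) → 2
  (R ⋈[h=d] σ[b<=8](S)) → 1
  π[d,b,h]((R ⋈[h=d] σ[b<=8](S))) → 1
  ρ[a/d](π[d,b,h]((R ⋈[h=d] σ[b<=8](S)))) → 1

|E| = 1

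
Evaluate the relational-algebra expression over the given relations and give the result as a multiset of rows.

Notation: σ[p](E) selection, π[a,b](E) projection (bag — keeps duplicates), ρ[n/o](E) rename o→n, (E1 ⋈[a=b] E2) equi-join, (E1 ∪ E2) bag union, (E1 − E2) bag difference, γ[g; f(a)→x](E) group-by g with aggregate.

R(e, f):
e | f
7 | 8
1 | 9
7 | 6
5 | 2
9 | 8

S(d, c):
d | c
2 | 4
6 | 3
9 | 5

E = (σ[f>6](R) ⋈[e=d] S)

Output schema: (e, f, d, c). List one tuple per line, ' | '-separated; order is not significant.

Subexpression sizes:
  R → 5
  σ[f>6](R) → 3
  S → 3
  (σ[f>6](R) ⋈[e=d] S) → 1

== RESULT ==
e | f | d | c
9 | 8 | 9 | 5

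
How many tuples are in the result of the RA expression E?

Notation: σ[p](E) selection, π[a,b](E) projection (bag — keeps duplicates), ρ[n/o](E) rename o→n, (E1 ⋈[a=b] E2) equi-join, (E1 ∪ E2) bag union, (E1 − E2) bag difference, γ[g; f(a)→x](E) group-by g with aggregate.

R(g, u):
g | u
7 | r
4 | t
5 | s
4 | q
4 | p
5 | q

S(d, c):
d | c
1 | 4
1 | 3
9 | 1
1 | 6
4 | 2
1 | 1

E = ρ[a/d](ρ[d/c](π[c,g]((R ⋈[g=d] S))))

Per-node cardinality:
  R → 6
  S → 6
  (R ⋈[g=d] S) → 3
  π[c,g]((R ⋈[g=d] S)) → 3
  ρ[d/c](π[c,g]((R ⋈[g=d] S))) → 3
  ρ[a/d](ρ[d/c](π[c,g]((R ⋈[g=d] S)))) → 3

|E| = 3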